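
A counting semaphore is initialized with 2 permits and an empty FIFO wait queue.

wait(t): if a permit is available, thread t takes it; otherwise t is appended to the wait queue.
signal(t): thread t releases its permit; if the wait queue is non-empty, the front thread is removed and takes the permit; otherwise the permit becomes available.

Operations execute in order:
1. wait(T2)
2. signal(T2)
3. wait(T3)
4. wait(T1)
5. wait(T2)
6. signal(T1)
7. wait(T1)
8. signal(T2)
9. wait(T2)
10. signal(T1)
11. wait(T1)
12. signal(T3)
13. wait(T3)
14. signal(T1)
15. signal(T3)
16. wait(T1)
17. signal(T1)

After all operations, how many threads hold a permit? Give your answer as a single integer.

Step 1: wait(T2) -> count=1 queue=[] holders={T2}
Step 2: signal(T2) -> count=2 queue=[] holders={none}
Step 3: wait(T3) -> count=1 queue=[] holders={T3}
Step 4: wait(T1) -> count=0 queue=[] holders={T1,T3}
Step 5: wait(T2) -> count=0 queue=[T2] holders={T1,T3}
Step 6: signal(T1) -> count=0 queue=[] holders={T2,T3}
Step 7: wait(T1) -> count=0 queue=[T1] holders={T2,T3}
Step 8: signal(T2) -> count=0 queue=[] holders={T1,T3}
Step 9: wait(T2) -> count=0 queue=[T2] holders={T1,T3}
Step 10: signal(T1) -> count=0 queue=[] holders={T2,T3}
Step 11: wait(T1) -> count=0 queue=[T1] holders={T2,T3}
Step 12: signal(T3) -> count=0 queue=[] holders={T1,T2}
Step 13: wait(T3) -> count=0 queue=[T3] holders={T1,T2}
Step 14: signal(T1) -> count=0 queue=[] holders={T2,T3}
Step 15: signal(T3) -> count=1 queue=[] holders={T2}
Step 16: wait(T1) -> count=0 queue=[] holders={T1,T2}
Step 17: signal(T1) -> count=1 queue=[] holders={T2}
Final holders: {T2} -> 1 thread(s)

Answer: 1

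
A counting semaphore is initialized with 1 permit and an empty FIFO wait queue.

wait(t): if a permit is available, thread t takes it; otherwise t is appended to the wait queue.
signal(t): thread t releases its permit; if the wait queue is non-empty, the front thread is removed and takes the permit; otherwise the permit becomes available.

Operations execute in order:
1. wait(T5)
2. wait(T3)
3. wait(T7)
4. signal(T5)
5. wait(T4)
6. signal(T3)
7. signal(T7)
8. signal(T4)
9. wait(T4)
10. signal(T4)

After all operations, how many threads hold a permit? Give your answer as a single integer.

Answer: 0

Derivation:
Step 1: wait(T5) -> count=0 queue=[] holders={T5}
Step 2: wait(T3) -> count=0 queue=[T3] holders={T5}
Step 3: wait(T7) -> count=0 queue=[T3,T7] holders={T5}
Step 4: signal(T5) -> count=0 queue=[T7] holders={T3}
Step 5: wait(T4) -> count=0 queue=[T7,T4] holders={T3}
Step 6: signal(T3) -> count=0 queue=[T4] holders={T7}
Step 7: signal(T7) -> count=0 queue=[] holders={T4}
Step 8: signal(T4) -> count=1 queue=[] holders={none}
Step 9: wait(T4) -> count=0 queue=[] holders={T4}
Step 10: signal(T4) -> count=1 queue=[] holders={none}
Final holders: {none} -> 0 thread(s)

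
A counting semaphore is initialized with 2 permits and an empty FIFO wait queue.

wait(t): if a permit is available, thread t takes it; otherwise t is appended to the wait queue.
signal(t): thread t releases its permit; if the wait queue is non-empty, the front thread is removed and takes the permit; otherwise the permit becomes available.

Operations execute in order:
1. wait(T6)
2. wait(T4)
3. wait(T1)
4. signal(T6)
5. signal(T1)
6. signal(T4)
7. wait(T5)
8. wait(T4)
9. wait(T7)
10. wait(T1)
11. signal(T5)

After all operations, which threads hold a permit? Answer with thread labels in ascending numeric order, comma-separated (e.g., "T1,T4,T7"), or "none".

Answer: T4,T7

Derivation:
Step 1: wait(T6) -> count=1 queue=[] holders={T6}
Step 2: wait(T4) -> count=0 queue=[] holders={T4,T6}
Step 3: wait(T1) -> count=0 queue=[T1] holders={T4,T6}
Step 4: signal(T6) -> count=0 queue=[] holders={T1,T4}
Step 5: signal(T1) -> count=1 queue=[] holders={T4}
Step 6: signal(T4) -> count=2 queue=[] holders={none}
Step 7: wait(T5) -> count=1 queue=[] holders={T5}
Step 8: wait(T4) -> count=0 queue=[] holders={T4,T5}
Step 9: wait(T7) -> count=0 queue=[T7] holders={T4,T5}
Step 10: wait(T1) -> count=0 queue=[T7,T1] holders={T4,T5}
Step 11: signal(T5) -> count=0 queue=[T1] holders={T4,T7}
Final holders: T4,T7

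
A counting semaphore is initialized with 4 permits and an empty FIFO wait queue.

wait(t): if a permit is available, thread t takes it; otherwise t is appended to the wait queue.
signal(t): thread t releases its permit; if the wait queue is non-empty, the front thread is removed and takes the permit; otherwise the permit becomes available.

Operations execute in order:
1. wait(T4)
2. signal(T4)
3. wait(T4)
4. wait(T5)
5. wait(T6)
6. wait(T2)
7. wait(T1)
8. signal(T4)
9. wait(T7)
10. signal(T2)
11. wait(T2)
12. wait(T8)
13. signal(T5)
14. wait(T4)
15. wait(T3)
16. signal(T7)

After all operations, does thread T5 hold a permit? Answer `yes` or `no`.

Step 1: wait(T4) -> count=3 queue=[] holders={T4}
Step 2: signal(T4) -> count=4 queue=[] holders={none}
Step 3: wait(T4) -> count=3 queue=[] holders={T4}
Step 4: wait(T5) -> count=2 queue=[] holders={T4,T5}
Step 5: wait(T6) -> count=1 queue=[] holders={T4,T5,T6}
Step 6: wait(T2) -> count=0 queue=[] holders={T2,T4,T5,T6}
Step 7: wait(T1) -> count=0 queue=[T1] holders={T2,T4,T5,T6}
Step 8: signal(T4) -> count=0 queue=[] holders={T1,T2,T5,T6}
Step 9: wait(T7) -> count=0 queue=[T7] holders={T1,T2,T5,T6}
Step 10: signal(T2) -> count=0 queue=[] holders={T1,T5,T6,T7}
Step 11: wait(T2) -> count=0 queue=[T2] holders={T1,T5,T6,T7}
Step 12: wait(T8) -> count=0 queue=[T2,T8] holders={T1,T5,T6,T7}
Step 13: signal(T5) -> count=0 queue=[T8] holders={T1,T2,T6,T7}
Step 14: wait(T4) -> count=0 queue=[T8,T4] holders={T1,T2,T6,T7}
Step 15: wait(T3) -> count=0 queue=[T8,T4,T3] holders={T1,T2,T6,T7}
Step 16: signal(T7) -> count=0 queue=[T4,T3] holders={T1,T2,T6,T8}
Final holders: {T1,T2,T6,T8} -> T5 not in holders

Answer: no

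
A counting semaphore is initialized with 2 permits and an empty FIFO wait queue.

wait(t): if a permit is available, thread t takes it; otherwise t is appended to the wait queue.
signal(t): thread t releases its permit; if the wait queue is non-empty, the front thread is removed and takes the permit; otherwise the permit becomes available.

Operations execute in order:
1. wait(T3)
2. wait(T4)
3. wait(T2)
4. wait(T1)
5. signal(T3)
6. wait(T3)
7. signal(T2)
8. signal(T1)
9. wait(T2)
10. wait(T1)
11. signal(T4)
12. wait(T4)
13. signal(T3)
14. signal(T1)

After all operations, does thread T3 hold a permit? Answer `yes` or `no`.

Step 1: wait(T3) -> count=1 queue=[] holders={T3}
Step 2: wait(T4) -> count=0 queue=[] holders={T3,T4}
Step 3: wait(T2) -> count=0 queue=[T2] holders={T3,T4}
Step 4: wait(T1) -> count=0 queue=[T2,T1] holders={T3,T4}
Step 5: signal(T3) -> count=0 queue=[T1] holders={T2,T4}
Step 6: wait(T3) -> count=0 queue=[T1,T3] holders={T2,T4}
Step 7: signal(T2) -> count=0 queue=[T3] holders={T1,T4}
Step 8: signal(T1) -> count=0 queue=[] holders={T3,T4}
Step 9: wait(T2) -> count=0 queue=[T2] holders={T3,T4}
Step 10: wait(T1) -> count=0 queue=[T2,T1] holders={T3,T4}
Step 11: signal(T4) -> count=0 queue=[T1] holders={T2,T3}
Step 12: wait(T4) -> count=0 queue=[T1,T4] holders={T2,T3}
Step 13: signal(T3) -> count=0 queue=[T4] holders={T1,T2}
Step 14: signal(T1) -> count=0 queue=[] holders={T2,T4}
Final holders: {T2,T4} -> T3 not in holders

Answer: no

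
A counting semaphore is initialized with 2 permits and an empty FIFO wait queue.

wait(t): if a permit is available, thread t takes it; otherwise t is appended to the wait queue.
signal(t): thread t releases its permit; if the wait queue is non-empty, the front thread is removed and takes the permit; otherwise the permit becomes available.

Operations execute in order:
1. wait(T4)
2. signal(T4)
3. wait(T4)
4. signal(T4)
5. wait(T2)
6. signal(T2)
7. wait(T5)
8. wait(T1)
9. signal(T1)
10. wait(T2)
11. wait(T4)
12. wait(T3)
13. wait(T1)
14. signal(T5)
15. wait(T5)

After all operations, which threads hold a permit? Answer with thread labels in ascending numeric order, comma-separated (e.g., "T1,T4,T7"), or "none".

Step 1: wait(T4) -> count=1 queue=[] holders={T4}
Step 2: signal(T4) -> count=2 queue=[] holders={none}
Step 3: wait(T4) -> count=1 queue=[] holders={T4}
Step 4: signal(T4) -> count=2 queue=[] holders={none}
Step 5: wait(T2) -> count=1 queue=[] holders={T2}
Step 6: signal(T2) -> count=2 queue=[] holders={none}
Step 7: wait(T5) -> count=1 queue=[] holders={T5}
Step 8: wait(T1) -> count=0 queue=[] holders={T1,T5}
Step 9: signal(T1) -> count=1 queue=[] holders={T5}
Step 10: wait(T2) -> count=0 queue=[] holders={T2,T5}
Step 11: wait(T4) -> count=0 queue=[T4] holders={T2,T5}
Step 12: wait(T3) -> count=0 queue=[T4,T3] holders={T2,T5}
Step 13: wait(T1) -> count=0 queue=[T4,T3,T1] holders={T2,T5}
Step 14: signal(T5) -> count=0 queue=[T3,T1] holders={T2,T4}
Step 15: wait(T5) -> count=0 queue=[T3,T1,T5] holders={T2,T4}
Final holders: T2,T4

Answer: T2,T4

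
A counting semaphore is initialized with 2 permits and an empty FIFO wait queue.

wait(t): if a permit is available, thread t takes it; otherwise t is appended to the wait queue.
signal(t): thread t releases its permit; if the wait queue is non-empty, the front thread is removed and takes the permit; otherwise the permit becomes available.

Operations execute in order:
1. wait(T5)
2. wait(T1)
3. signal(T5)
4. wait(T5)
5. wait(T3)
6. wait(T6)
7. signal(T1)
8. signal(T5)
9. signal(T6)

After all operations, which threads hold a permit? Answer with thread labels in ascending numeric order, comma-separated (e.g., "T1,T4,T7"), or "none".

Answer: T3

Derivation:
Step 1: wait(T5) -> count=1 queue=[] holders={T5}
Step 2: wait(T1) -> count=0 queue=[] holders={T1,T5}
Step 3: signal(T5) -> count=1 queue=[] holders={T1}
Step 4: wait(T5) -> count=0 queue=[] holders={T1,T5}
Step 5: wait(T3) -> count=0 queue=[T3] holders={T1,T5}
Step 6: wait(T6) -> count=0 queue=[T3,T6] holders={T1,T5}
Step 7: signal(T1) -> count=0 queue=[T6] holders={T3,T5}
Step 8: signal(T5) -> count=0 queue=[] holders={T3,T6}
Step 9: signal(T6) -> count=1 queue=[] holders={T3}
Final holders: T3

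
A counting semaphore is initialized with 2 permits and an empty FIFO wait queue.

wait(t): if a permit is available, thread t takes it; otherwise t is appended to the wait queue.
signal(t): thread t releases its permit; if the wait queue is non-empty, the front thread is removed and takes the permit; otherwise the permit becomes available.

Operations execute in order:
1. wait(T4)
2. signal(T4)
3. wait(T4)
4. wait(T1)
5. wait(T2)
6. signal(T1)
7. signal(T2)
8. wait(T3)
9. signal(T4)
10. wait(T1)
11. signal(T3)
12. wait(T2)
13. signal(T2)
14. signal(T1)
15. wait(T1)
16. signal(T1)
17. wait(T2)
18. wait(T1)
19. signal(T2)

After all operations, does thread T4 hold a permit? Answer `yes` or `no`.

Answer: no

Derivation:
Step 1: wait(T4) -> count=1 queue=[] holders={T4}
Step 2: signal(T4) -> count=2 queue=[] holders={none}
Step 3: wait(T4) -> count=1 queue=[] holders={T4}
Step 4: wait(T1) -> count=0 queue=[] holders={T1,T4}
Step 5: wait(T2) -> count=0 queue=[T2] holders={T1,T4}
Step 6: signal(T1) -> count=0 queue=[] holders={T2,T4}
Step 7: signal(T2) -> count=1 queue=[] holders={T4}
Step 8: wait(T3) -> count=0 queue=[] holders={T3,T4}
Step 9: signal(T4) -> count=1 queue=[] holders={T3}
Step 10: wait(T1) -> count=0 queue=[] holders={T1,T3}
Step 11: signal(T3) -> count=1 queue=[] holders={T1}
Step 12: wait(T2) -> count=0 queue=[] holders={T1,T2}
Step 13: signal(T2) -> count=1 queue=[] holders={T1}
Step 14: signal(T1) -> count=2 queue=[] holders={none}
Step 15: wait(T1) -> count=1 queue=[] holders={T1}
Step 16: signal(T1) -> count=2 queue=[] holders={none}
Step 17: wait(T2) -> count=1 queue=[] holders={T2}
Step 18: wait(T1) -> count=0 queue=[] holders={T1,T2}
Step 19: signal(T2) -> count=1 queue=[] holders={T1}
Final holders: {T1} -> T4 not in holders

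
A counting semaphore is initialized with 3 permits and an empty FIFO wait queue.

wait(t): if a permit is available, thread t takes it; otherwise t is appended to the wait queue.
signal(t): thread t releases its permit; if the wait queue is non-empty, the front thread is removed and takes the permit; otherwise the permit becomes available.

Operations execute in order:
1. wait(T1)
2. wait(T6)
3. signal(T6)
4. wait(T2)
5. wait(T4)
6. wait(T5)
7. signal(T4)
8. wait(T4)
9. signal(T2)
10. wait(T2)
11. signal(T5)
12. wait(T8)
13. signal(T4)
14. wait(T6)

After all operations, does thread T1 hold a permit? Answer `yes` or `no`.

Step 1: wait(T1) -> count=2 queue=[] holders={T1}
Step 2: wait(T6) -> count=1 queue=[] holders={T1,T6}
Step 3: signal(T6) -> count=2 queue=[] holders={T1}
Step 4: wait(T2) -> count=1 queue=[] holders={T1,T2}
Step 5: wait(T4) -> count=0 queue=[] holders={T1,T2,T4}
Step 6: wait(T5) -> count=0 queue=[T5] holders={T1,T2,T4}
Step 7: signal(T4) -> count=0 queue=[] holders={T1,T2,T5}
Step 8: wait(T4) -> count=0 queue=[T4] holders={T1,T2,T5}
Step 9: signal(T2) -> count=0 queue=[] holders={T1,T4,T5}
Step 10: wait(T2) -> count=0 queue=[T2] holders={T1,T4,T5}
Step 11: signal(T5) -> count=0 queue=[] holders={T1,T2,T4}
Step 12: wait(T8) -> count=0 queue=[T8] holders={T1,T2,T4}
Step 13: signal(T4) -> count=0 queue=[] holders={T1,T2,T8}
Step 14: wait(T6) -> count=0 queue=[T6] holders={T1,T2,T8}
Final holders: {T1,T2,T8} -> T1 in holders

Answer: yes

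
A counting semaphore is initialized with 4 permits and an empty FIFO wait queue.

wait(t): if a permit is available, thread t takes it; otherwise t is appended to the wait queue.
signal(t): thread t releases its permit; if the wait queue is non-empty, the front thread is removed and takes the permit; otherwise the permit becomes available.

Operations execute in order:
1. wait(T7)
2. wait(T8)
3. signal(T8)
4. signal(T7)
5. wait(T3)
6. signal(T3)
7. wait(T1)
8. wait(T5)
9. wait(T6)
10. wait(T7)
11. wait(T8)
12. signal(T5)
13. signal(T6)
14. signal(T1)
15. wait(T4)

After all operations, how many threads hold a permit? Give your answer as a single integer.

Step 1: wait(T7) -> count=3 queue=[] holders={T7}
Step 2: wait(T8) -> count=2 queue=[] holders={T7,T8}
Step 3: signal(T8) -> count=3 queue=[] holders={T7}
Step 4: signal(T7) -> count=4 queue=[] holders={none}
Step 5: wait(T3) -> count=3 queue=[] holders={T3}
Step 6: signal(T3) -> count=4 queue=[] holders={none}
Step 7: wait(T1) -> count=3 queue=[] holders={T1}
Step 8: wait(T5) -> count=2 queue=[] holders={T1,T5}
Step 9: wait(T6) -> count=1 queue=[] holders={T1,T5,T6}
Step 10: wait(T7) -> count=0 queue=[] holders={T1,T5,T6,T7}
Step 11: wait(T8) -> count=0 queue=[T8] holders={T1,T5,T6,T7}
Step 12: signal(T5) -> count=0 queue=[] holders={T1,T6,T7,T8}
Step 13: signal(T6) -> count=1 queue=[] holders={T1,T7,T8}
Step 14: signal(T1) -> count=2 queue=[] holders={T7,T8}
Step 15: wait(T4) -> count=1 queue=[] holders={T4,T7,T8}
Final holders: {T4,T7,T8} -> 3 thread(s)

Answer: 3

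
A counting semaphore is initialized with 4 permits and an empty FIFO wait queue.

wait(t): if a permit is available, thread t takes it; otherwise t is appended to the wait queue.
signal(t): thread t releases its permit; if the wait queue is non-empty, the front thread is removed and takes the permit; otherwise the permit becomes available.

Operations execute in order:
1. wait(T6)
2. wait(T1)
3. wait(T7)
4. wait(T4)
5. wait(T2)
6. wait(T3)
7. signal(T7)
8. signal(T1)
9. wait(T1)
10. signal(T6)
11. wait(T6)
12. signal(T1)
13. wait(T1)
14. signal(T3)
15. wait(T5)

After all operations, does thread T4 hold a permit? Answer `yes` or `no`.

Answer: yes

Derivation:
Step 1: wait(T6) -> count=3 queue=[] holders={T6}
Step 2: wait(T1) -> count=2 queue=[] holders={T1,T6}
Step 3: wait(T7) -> count=1 queue=[] holders={T1,T6,T7}
Step 4: wait(T4) -> count=0 queue=[] holders={T1,T4,T6,T7}
Step 5: wait(T2) -> count=0 queue=[T2] holders={T1,T4,T6,T7}
Step 6: wait(T3) -> count=0 queue=[T2,T3] holders={T1,T4,T6,T7}
Step 7: signal(T7) -> count=0 queue=[T3] holders={T1,T2,T4,T6}
Step 8: signal(T1) -> count=0 queue=[] holders={T2,T3,T4,T6}
Step 9: wait(T1) -> count=0 queue=[T1] holders={T2,T3,T4,T6}
Step 10: signal(T6) -> count=0 queue=[] holders={T1,T2,T3,T4}
Step 11: wait(T6) -> count=0 queue=[T6] holders={T1,T2,T3,T4}
Step 12: signal(T1) -> count=0 queue=[] holders={T2,T3,T4,T6}
Step 13: wait(T1) -> count=0 queue=[T1] holders={T2,T3,T4,T6}
Step 14: signal(T3) -> count=0 queue=[] holders={T1,T2,T4,T6}
Step 15: wait(T5) -> count=0 queue=[T5] holders={T1,T2,T4,T6}
Final holders: {T1,T2,T4,T6} -> T4 in holders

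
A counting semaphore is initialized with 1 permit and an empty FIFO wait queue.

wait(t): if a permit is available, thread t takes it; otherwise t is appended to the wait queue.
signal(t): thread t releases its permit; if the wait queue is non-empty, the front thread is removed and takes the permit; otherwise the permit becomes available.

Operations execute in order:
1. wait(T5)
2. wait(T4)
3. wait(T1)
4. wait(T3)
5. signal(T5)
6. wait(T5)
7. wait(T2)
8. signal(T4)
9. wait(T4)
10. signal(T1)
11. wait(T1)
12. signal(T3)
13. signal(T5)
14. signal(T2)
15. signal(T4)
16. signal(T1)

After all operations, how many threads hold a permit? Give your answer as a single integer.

Step 1: wait(T5) -> count=0 queue=[] holders={T5}
Step 2: wait(T4) -> count=0 queue=[T4] holders={T5}
Step 3: wait(T1) -> count=0 queue=[T4,T1] holders={T5}
Step 4: wait(T3) -> count=0 queue=[T4,T1,T3] holders={T5}
Step 5: signal(T5) -> count=0 queue=[T1,T3] holders={T4}
Step 6: wait(T5) -> count=0 queue=[T1,T3,T5] holders={T4}
Step 7: wait(T2) -> count=0 queue=[T1,T3,T5,T2] holders={T4}
Step 8: signal(T4) -> count=0 queue=[T3,T5,T2] holders={T1}
Step 9: wait(T4) -> count=0 queue=[T3,T5,T2,T4] holders={T1}
Step 10: signal(T1) -> count=0 queue=[T5,T2,T4] holders={T3}
Step 11: wait(T1) -> count=0 queue=[T5,T2,T4,T1] holders={T3}
Step 12: signal(T3) -> count=0 queue=[T2,T4,T1] holders={T5}
Step 13: signal(T5) -> count=0 queue=[T4,T1] holders={T2}
Step 14: signal(T2) -> count=0 queue=[T1] holders={T4}
Step 15: signal(T4) -> count=0 queue=[] holders={T1}
Step 16: signal(T1) -> count=1 queue=[] holders={none}
Final holders: {none} -> 0 thread(s)

Answer: 0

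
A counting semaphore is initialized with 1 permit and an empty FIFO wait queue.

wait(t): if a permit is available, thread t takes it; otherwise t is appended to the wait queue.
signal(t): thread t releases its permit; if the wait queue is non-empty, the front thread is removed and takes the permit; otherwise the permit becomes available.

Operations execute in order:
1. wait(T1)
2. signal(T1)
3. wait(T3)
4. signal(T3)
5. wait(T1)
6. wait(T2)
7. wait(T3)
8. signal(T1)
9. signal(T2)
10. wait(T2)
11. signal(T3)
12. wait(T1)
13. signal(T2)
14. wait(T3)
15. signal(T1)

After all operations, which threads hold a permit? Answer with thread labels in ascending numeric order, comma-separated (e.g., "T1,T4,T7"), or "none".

Answer: T3

Derivation:
Step 1: wait(T1) -> count=0 queue=[] holders={T1}
Step 2: signal(T1) -> count=1 queue=[] holders={none}
Step 3: wait(T3) -> count=0 queue=[] holders={T3}
Step 4: signal(T3) -> count=1 queue=[] holders={none}
Step 5: wait(T1) -> count=0 queue=[] holders={T1}
Step 6: wait(T2) -> count=0 queue=[T2] holders={T1}
Step 7: wait(T3) -> count=0 queue=[T2,T3] holders={T1}
Step 8: signal(T1) -> count=0 queue=[T3] holders={T2}
Step 9: signal(T2) -> count=0 queue=[] holders={T3}
Step 10: wait(T2) -> count=0 queue=[T2] holders={T3}
Step 11: signal(T3) -> count=0 queue=[] holders={T2}
Step 12: wait(T1) -> count=0 queue=[T1] holders={T2}
Step 13: signal(T2) -> count=0 queue=[] holders={T1}
Step 14: wait(T3) -> count=0 queue=[T3] holders={T1}
Step 15: signal(T1) -> count=0 queue=[] holders={T3}
Final holders: T3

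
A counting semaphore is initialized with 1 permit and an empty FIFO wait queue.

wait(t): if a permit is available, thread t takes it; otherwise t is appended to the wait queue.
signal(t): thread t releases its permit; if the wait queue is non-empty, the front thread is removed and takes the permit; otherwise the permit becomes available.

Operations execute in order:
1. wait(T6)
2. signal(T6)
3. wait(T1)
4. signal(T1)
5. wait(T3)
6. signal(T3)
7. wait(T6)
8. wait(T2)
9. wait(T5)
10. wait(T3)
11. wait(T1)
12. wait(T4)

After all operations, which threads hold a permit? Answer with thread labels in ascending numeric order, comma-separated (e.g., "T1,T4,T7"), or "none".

Step 1: wait(T6) -> count=0 queue=[] holders={T6}
Step 2: signal(T6) -> count=1 queue=[] holders={none}
Step 3: wait(T1) -> count=0 queue=[] holders={T1}
Step 4: signal(T1) -> count=1 queue=[] holders={none}
Step 5: wait(T3) -> count=0 queue=[] holders={T3}
Step 6: signal(T3) -> count=1 queue=[] holders={none}
Step 7: wait(T6) -> count=0 queue=[] holders={T6}
Step 8: wait(T2) -> count=0 queue=[T2] holders={T6}
Step 9: wait(T5) -> count=0 queue=[T2,T5] holders={T6}
Step 10: wait(T3) -> count=0 queue=[T2,T5,T3] holders={T6}
Step 11: wait(T1) -> count=0 queue=[T2,T5,T3,T1] holders={T6}
Step 12: wait(T4) -> count=0 queue=[T2,T5,T3,T1,T4] holders={T6}
Final holders: T6

Answer: T6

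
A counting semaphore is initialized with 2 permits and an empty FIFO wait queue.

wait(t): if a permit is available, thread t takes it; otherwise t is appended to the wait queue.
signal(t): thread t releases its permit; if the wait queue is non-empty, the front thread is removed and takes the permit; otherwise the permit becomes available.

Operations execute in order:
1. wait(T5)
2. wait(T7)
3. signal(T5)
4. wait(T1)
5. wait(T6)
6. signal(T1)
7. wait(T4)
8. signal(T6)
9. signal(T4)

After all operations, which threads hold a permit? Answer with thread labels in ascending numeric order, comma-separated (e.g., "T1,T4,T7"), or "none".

Answer: T7

Derivation:
Step 1: wait(T5) -> count=1 queue=[] holders={T5}
Step 2: wait(T7) -> count=0 queue=[] holders={T5,T7}
Step 3: signal(T5) -> count=1 queue=[] holders={T7}
Step 4: wait(T1) -> count=0 queue=[] holders={T1,T7}
Step 5: wait(T6) -> count=0 queue=[T6] holders={T1,T7}
Step 6: signal(T1) -> count=0 queue=[] holders={T6,T7}
Step 7: wait(T4) -> count=0 queue=[T4] holders={T6,T7}
Step 8: signal(T6) -> count=0 queue=[] holders={T4,T7}
Step 9: signal(T4) -> count=1 queue=[] holders={T7}
Final holders: T7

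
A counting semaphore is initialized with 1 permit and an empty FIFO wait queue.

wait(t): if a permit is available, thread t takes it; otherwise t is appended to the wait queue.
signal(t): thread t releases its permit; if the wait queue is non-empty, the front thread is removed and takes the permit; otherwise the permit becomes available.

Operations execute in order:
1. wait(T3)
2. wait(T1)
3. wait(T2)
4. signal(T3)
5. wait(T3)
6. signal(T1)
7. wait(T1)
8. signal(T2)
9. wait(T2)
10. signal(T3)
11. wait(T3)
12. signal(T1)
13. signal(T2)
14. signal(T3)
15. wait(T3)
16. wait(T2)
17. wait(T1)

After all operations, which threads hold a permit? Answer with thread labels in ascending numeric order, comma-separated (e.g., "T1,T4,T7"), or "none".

Step 1: wait(T3) -> count=0 queue=[] holders={T3}
Step 2: wait(T1) -> count=0 queue=[T1] holders={T3}
Step 3: wait(T2) -> count=0 queue=[T1,T2] holders={T3}
Step 4: signal(T3) -> count=0 queue=[T2] holders={T1}
Step 5: wait(T3) -> count=0 queue=[T2,T3] holders={T1}
Step 6: signal(T1) -> count=0 queue=[T3] holders={T2}
Step 7: wait(T1) -> count=0 queue=[T3,T1] holders={T2}
Step 8: signal(T2) -> count=0 queue=[T1] holders={T3}
Step 9: wait(T2) -> count=0 queue=[T1,T2] holders={T3}
Step 10: signal(T3) -> count=0 queue=[T2] holders={T1}
Step 11: wait(T3) -> count=0 queue=[T2,T3] holders={T1}
Step 12: signal(T1) -> count=0 queue=[T3] holders={T2}
Step 13: signal(T2) -> count=0 queue=[] holders={T3}
Step 14: signal(T3) -> count=1 queue=[] holders={none}
Step 15: wait(T3) -> count=0 queue=[] holders={T3}
Step 16: wait(T2) -> count=0 queue=[T2] holders={T3}
Step 17: wait(T1) -> count=0 queue=[T2,T1] holders={T3}
Final holders: T3

Answer: T3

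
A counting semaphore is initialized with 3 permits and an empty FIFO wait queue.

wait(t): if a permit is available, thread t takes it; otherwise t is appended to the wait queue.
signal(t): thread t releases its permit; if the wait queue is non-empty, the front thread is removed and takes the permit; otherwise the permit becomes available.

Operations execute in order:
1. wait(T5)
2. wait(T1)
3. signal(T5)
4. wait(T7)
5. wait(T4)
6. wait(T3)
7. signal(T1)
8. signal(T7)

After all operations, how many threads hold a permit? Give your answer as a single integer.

Step 1: wait(T5) -> count=2 queue=[] holders={T5}
Step 2: wait(T1) -> count=1 queue=[] holders={T1,T5}
Step 3: signal(T5) -> count=2 queue=[] holders={T1}
Step 4: wait(T7) -> count=1 queue=[] holders={T1,T7}
Step 5: wait(T4) -> count=0 queue=[] holders={T1,T4,T7}
Step 6: wait(T3) -> count=0 queue=[T3] holders={T1,T4,T7}
Step 7: signal(T1) -> count=0 queue=[] holders={T3,T4,T7}
Step 8: signal(T7) -> count=1 queue=[] holders={T3,T4}
Final holders: {T3,T4} -> 2 thread(s)

Answer: 2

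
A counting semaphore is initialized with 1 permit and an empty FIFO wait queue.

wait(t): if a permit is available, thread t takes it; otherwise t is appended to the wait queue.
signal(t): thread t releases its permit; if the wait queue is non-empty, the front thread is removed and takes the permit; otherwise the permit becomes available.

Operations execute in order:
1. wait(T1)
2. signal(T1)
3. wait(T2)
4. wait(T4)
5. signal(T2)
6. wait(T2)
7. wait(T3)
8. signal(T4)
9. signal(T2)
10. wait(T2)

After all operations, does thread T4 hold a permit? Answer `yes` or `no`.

Answer: no

Derivation:
Step 1: wait(T1) -> count=0 queue=[] holders={T1}
Step 2: signal(T1) -> count=1 queue=[] holders={none}
Step 3: wait(T2) -> count=0 queue=[] holders={T2}
Step 4: wait(T4) -> count=0 queue=[T4] holders={T2}
Step 5: signal(T2) -> count=0 queue=[] holders={T4}
Step 6: wait(T2) -> count=0 queue=[T2] holders={T4}
Step 7: wait(T3) -> count=0 queue=[T2,T3] holders={T4}
Step 8: signal(T4) -> count=0 queue=[T3] holders={T2}
Step 9: signal(T2) -> count=0 queue=[] holders={T3}
Step 10: wait(T2) -> count=0 queue=[T2] holders={T3}
Final holders: {T3} -> T4 not in holders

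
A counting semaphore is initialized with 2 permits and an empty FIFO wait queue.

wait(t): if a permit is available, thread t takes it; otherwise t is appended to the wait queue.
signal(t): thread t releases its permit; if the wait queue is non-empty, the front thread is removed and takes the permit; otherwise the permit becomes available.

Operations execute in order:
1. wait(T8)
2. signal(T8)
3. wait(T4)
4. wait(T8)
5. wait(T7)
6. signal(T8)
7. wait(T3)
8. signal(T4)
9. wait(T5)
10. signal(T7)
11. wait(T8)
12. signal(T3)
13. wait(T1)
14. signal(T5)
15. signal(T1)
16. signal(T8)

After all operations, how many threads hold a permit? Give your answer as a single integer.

Answer: 0

Derivation:
Step 1: wait(T8) -> count=1 queue=[] holders={T8}
Step 2: signal(T8) -> count=2 queue=[] holders={none}
Step 3: wait(T4) -> count=1 queue=[] holders={T4}
Step 4: wait(T8) -> count=0 queue=[] holders={T4,T8}
Step 5: wait(T7) -> count=0 queue=[T7] holders={T4,T8}
Step 6: signal(T8) -> count=0 queue=[] holders={T4,T7}
Step 7: wait(T3) -> count=0 queue=[T3] holders={T4,T7}
Step 8: signal(T4) -> count=0 queue=[] holders={T3,T7}
Step 9: wait(T5) -> count=0 queue=[T5] holders={T3,T7}
Step 10: signal(T7) -> count=0 queue=[] holders={T3,T5}
Step 11: wait(T8) -> count=0 queue=[T8] holders={T3,T5}
Step 12: signal(T3) -> count=0 queue=[] holders={T5,T8}
Step 13: wait(T1) -> count=0 queue=[T1] holders={T5,T8}
Step 14: signal(T5) -> count=0 queue=[] holders={T1,T8}
Step 15: signal(T1) -> count=1 queue=[] holders={T8}
Step 16: signal(T8) -> count=2 queue=[] holders={none}
Final holders: {none} -> 0 thread(s)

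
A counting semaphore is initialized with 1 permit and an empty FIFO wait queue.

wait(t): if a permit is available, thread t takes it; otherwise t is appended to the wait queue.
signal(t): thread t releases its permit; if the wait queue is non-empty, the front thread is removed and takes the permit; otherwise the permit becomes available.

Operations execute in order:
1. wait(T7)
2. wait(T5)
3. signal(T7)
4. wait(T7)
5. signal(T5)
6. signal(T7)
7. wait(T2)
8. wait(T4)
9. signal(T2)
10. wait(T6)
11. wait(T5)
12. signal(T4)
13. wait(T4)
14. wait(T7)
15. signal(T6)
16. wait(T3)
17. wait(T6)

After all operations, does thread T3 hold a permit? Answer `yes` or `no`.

Step 1: wait(T7) -> count=0 queue=[] holders={T7}
Step 2: wait(T5) -> count=0 queue=[T5] holders={T7}
Step 3: signal(T7) -> count=0 queue=[] holders={T5}
Step 4: wait(T7) -> count=0 queue=[T7] holders={T5}
Step 5: signal(T5) -> count=0 queue=[] holders={T7}
Step 6: signal(T7) -> count=1 queue=[] holders={none}
Step 7: wait(T2) -> count=0 queue=[] holders={T2}
Step 8: wait(T4) -> count=0 queue=[T4] holders={T2}
Step 9: signal(T2) -> count=0 queue=[] holders={T4}
Step 10: wait(T6) -> count=0 queue=[T6] holders={T4}
Step 11: wait(T5) -> count=0 queue=[T6,T5] holders={T4}
Step 12: signal(T4) -> count=0 queue=[T5] holders={T6}
Step 13: wait(T4) -> count=0 queue=[T5,T4] holders={T6}
Step 14: wait(T7) -> count=0 queue=[T5,T4,T7] holders={T6}
Step 15: signal(T6) -> count=0 queue=[T4,T7] holders={T5}
Step 16: wait(T3) -> count=0 queue=[T4,T7,T3] holders={T5}
Step 17: wait(T6) -> count=0 queue=[T4,T7,T3,T6] holders={T5}
Final holders: {T5} -> T3 not in holders

Answer: no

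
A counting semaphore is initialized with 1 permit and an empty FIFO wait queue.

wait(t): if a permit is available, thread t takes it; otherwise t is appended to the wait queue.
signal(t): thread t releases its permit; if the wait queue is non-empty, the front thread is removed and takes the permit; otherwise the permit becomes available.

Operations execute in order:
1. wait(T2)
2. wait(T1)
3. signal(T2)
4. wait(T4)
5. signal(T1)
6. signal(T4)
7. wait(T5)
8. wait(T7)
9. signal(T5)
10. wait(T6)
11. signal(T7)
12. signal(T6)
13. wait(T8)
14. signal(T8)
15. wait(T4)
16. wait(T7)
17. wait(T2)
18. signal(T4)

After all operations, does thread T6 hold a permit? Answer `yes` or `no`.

Step 1: wait(T2) -> count=0 queue=[] holders={T2}
Step 2: wait(T1) -> count=0 queue=[T1] holders={T2}
Step 3: signal(T2) -> count=0 queue=[] holders={T1}
Step 4: wait(T4) -> count=0 queue=[T4] holders={T1}
Step 5: signal(T1) -> count=0 queue=[] holders={T4}
Step 6: signal(T4) -> count=1 queue=[] holders={none}
Step 7: wait(T5) -> count=0 queue=[] holders={T5}
Step 8: wait(T7) -> count=0 queue=[T7] holders={T5}
Step 9: signal(T5) -> count=0 queue=[] holders={T7}
Step 10: wait(T6) -> count=0 queue=[T6] holders={T7}
Step 11: signal(T7) -> count=0 queue=[] holders={T6}
Step 12: signal(T6) -> count=1 queue=[] holders={none}
Step 13: wait(T8) -> count=0 queue=[] holders={T8}
Step 14: signal(T8) -> count=1 queue=[] holders={none}
Step 15: wait(T4) -> count=0 queue=[] holders={T4}
Step 16: wait(T7) -> count=0 queue=[T7] holders={T4}
Step 17: wait(T2) -> count=0 queue=[T7,T2] holders={T4}
Step 18: signal(T4) -> count=0 queue=[T2] holders={T7}
Final holders: {T7} -> T6 not in holders

Answer: no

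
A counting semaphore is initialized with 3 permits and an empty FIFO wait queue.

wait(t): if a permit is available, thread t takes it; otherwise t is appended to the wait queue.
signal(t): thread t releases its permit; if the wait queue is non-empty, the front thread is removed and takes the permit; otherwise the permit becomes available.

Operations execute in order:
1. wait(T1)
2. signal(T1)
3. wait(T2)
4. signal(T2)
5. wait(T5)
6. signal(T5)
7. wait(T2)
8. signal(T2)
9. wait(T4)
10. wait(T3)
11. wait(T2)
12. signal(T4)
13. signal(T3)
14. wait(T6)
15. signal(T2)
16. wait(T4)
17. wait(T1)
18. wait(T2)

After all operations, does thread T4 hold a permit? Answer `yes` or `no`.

Answer: yes

Derivation:
Step 1: wait(T1) -> count=2 queue=[] holders={T1}
Step 2: signal(T1) -> count=3 queue=[] holders={none}
Step 3: wait(T2) -> count=2 queue=[] holders={T2}
Step 4: signal(T2) -> count=3 queue=[] holders={none}
Step 5: wait(T5) -> count=2 queue=[] holders={T5}
Step 6: signal(T5) -> count=3 queue=[] holders={none}
Step 7: wait(T2) -> count=2 queue=[] holders={T2}
Step 8: signal(T2) -> count=3 queue=[] holders={none}
Step 9: wait(T4) -> count=2 queue=[] holders={T4}
Step 10: wait(T3) -> count=1 queue=[] holders={T3,T4}
Step 11: wait(T2) -> count=0 queue=[] holders={T2,T3,T4}
Step 12: signal(T4) -> count=1 queue=[] holders={T2,T3}
Step 13: signal(T3) -> count=2 queue=[] holders={T2}
Step 14: wait(T6) -> count=1 queue=[] holders={T2,T6}
Step 15: signal(T2) -> count=2 queue=[] holders={T6}
Step 16: wait(T4) -> count=1 queue=[] holders={T4,T6}
Step 17: wait(T1) -> count=0 queue=[] holders={T1,T4,T6}
Step 18: wait(T2) -> count=0 queue=[T2] holders={T1,T4,T6}
Final holders: {T1,T4,T6} -> T4 in holders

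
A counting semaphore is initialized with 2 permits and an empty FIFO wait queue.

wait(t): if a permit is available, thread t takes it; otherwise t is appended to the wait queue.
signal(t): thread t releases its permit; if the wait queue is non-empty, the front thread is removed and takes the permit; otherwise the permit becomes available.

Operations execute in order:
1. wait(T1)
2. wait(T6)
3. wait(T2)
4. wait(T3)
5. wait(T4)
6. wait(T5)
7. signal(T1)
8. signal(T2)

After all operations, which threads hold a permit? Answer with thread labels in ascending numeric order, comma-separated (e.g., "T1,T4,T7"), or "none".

Step 1: wait(T1) -> count=1 queue=[] holders={T1}
Step 2: wait(T6) -> count=0 queue=[] holders={T1,T6}
Step 3: wait(T2) -> count=0 queue=[T2] holders={T1,T6}
Step 4: wait(T3) -> count=0 queue=[T2,T3] holders={T1,T6}
Step 5: wait(T4) -> count=0 queue=[T2,T3,T4] holders={T1,T6}
Step 6: wait(T5) -> count=0 queue=[T2,T3,T4,T5] holders={T1,T6}
Step 7: signal(T1) -> count=0 queue=[T3,T4,T5] holders={T2,T6}
Step 8: signal(T2) -> count=0 queue=[T4,T5] holders={T3,T6}
Final holders: T3,T6

Answer: T3,T6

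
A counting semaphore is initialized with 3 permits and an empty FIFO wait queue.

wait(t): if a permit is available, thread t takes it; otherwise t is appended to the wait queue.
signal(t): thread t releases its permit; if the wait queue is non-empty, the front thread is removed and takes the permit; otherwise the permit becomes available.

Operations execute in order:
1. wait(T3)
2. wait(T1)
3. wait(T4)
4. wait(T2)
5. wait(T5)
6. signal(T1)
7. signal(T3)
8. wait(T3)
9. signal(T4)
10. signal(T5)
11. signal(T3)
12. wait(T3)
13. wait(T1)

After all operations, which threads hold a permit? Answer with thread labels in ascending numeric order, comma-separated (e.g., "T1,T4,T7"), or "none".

Answer: T1,T2,T3

Derivation:
Step 1: wait(T3) -> count=2 queue=[] holders={T3}
Step 2: wait(T1) -> count=1 queue=[] holders={T1,T3}
Step 3: wait(T4) -> count=0 queue=[] holders={T1,T3,T4}
Step 4: wait(T2) -> count=0 queue=[T2] holders={T1,T3,T4}
Step 5: wait(T5) -> count=0 queue=[T2,T5] holders={T1,T3,T4}
Step 6: signal(T1) -> count=0 queue=[T5] holders={T2,T3,T4}
Step 7: signal(T3) -> count=0 queue=[] holders={T2,T4,T5}
Step 8: wait(T3) -> count=0 queue=[T3] holders={T2,T4,T5}
Step 9: signal(T4) -> count=0 queue=[] holders={T2,T3,T5}
Step 10: signal(T5) -> count=1 queue=[] holders={T2,T3}
Step 11: signal(T3) -> count=2 queue=[] holders={T2}
Step 12: wait(T3) -> count=1 queue=[] holders={T2,T3}
Step 13: wait(T1) -> count=0 queue=[] holders={T1,T2,T3}
Final holders: T1,T2,T3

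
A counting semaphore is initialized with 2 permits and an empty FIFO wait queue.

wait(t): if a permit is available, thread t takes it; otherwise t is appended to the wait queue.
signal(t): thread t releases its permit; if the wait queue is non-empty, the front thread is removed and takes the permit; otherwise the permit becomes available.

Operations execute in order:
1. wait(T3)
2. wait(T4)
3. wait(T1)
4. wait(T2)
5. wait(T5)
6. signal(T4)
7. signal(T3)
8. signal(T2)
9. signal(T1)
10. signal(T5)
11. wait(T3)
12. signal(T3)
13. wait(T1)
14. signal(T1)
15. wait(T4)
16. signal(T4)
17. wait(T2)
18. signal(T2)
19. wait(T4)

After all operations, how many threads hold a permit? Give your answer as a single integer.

Step 1: wait(T3) -> count=1 queue=[] holders={T3}
Step 2: wait(T4) -> count=0 queue=[] holders={T3,T4}
Step 3: wait(T1) -> count=0 queue=[T1] holders={T3,T4}
Step 4: wait(T2) -> count=0 queue=[T1,T2] holders={T3,T4}
Step 5: wait(T5) -> count=0 queue=[T1,T2,T5] holders={T3,T4}
Step 6: signal(T4) -> count=0 queue=[T2,T5] holders={T1,T3}
Step 7: signal(T3) -> count=0 queue=[T5] holders={T1,T2}
Step 8: signal(T2) -> count=0 queue=[] holders={T1,T5}
Step 9: signal(T1) -> count=1 queue=[] holders={T5}
Step 10: signal(T5) -> count=2 queue=[] holders={none}
Step 11: wait(T3) -> count=1 queue=[] holders={T3}
Step 12: signal(T3) -> count=2 queue=[] holders={none}
Step 13: wait(T1) -> count=1 queue=[] holders={T1}
Step 14: signal(T1) -> count=2 queue=[] holders={none}
Step 15: wait(T4) -> count=1 queue=[] holders={T4}
Step 16: signal(T4) -> count=2 queue=[] holders={none}
Step 17: wait(T2) -> count=1 queue=[] holders={T2}
Step 18: signal(T2) -> count=2 queue=[] holders={none}
Step 19: wait(T4) -> count=1 queue=[] holders={T4}
Final holders: {T4} -> 1 thread(s)

Answer: 1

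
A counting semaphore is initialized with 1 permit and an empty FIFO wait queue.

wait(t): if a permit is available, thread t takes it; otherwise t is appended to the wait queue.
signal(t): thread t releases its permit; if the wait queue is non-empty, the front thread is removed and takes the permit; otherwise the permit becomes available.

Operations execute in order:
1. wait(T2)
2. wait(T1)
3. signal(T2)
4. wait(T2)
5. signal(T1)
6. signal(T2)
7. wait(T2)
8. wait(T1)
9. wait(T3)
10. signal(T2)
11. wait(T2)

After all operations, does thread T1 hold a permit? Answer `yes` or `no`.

Step 1: wait(T2) -> count=0 queue=[] holders={T2}
Step 2: wait(T1) -> count=0 queue=[T1] holders={T2}
Step 3: signal(T2) -> count=0 queue=[] holders={T1}
Step 4: wait(T2) -> count=0 queue=[T2] holders={T1}
Step 5: signal(T1) -> count=0 queue=[] holders={T2}
Step 6: signal(T2) -> count=1 queue=[] holders={none}
Step 7: wait(T2) -> count=0 queue=[] holders={T2}
Step 8: wait(T1) -> count=0 queue=[T1] holders={T2}
Step 9: wait(T3) -> count=0 queue=[T1,T3] holders={T2}
Step 10: signal(T2) -> count=0 queue=[T3] holders={T1}
Step 11: wait(T2) -> count=0 queue=[T3,T2] holders={T1}
Final holders: {T1} -> T1 in holders

Answer: yes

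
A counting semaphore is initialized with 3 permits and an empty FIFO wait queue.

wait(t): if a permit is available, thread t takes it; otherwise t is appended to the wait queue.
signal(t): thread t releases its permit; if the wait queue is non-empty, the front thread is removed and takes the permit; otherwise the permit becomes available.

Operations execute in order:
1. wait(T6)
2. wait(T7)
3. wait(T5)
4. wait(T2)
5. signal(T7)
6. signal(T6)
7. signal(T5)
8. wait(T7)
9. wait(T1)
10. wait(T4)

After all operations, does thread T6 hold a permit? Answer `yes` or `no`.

Answer: no

Derivation:
Step 1: wait(T6) -> count=2 queue=[] holders={T6}
Step 2: wait(T7) -> count=1 queue=[] holders={T6,T7}
Step 3: wait(T5) -> count=0 queue=[] holders={T5,T6,T7}
Step 4: wait(T2) -> count=0 queue=[T2] holders={T5,T6,T7}
Step 5: signal(T7) -> count=0 queue=[] holders={T2,T5,T6}
Step 6: signal(T6) -> count=1 queue=[] holders={T2,T5}
Step 7: signal(T5) -> count=2 queue=[] holders={T2}
Step 8: wait(T7) -> count=1 queue=[] holders={T2,T7}
Step 9: wait(T1) -> count=0 queue=[] holders={T1,T2,T7}
Step 10: wait(T4) -> count=0 queue=[T4] holders={T1,T2,T7}
Final holders: {T1,T2,T7} -> T6 not in holders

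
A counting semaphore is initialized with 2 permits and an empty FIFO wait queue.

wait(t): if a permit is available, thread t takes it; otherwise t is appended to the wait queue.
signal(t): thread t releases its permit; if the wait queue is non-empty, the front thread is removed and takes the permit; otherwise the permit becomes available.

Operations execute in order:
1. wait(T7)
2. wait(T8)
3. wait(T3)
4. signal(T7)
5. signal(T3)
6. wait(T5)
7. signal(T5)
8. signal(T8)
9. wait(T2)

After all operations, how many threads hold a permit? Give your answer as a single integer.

Answer: 1

Derivation:
Step 1: wait(T7) -> count=1 queue=[] holders={T7}
Step 2: wait(T8) -> count=0 queue=[] holders={T7,T8}
Step 3: wait(T3) -> count=0 queue=[T3] holders={T7,T8}
Step 4: signal(T7) -> count=0 queue=[] holders={T3,T8}
Step 5: signal(T3) -> count=1 queue=[] holders={T8}
Step 6: wait(T5) -> count=0 queue=[] holders={T5,T8}
Step 7: signal(T5) -> count=1 queue=[] holders={T8}
Step 8: signal(T8) -> count=2 queue=[] holders={none}
Step 9: wait(T2) -> count=1 queue=[] holders={T2}
Final holders: {T2} -> 1 thread(s)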